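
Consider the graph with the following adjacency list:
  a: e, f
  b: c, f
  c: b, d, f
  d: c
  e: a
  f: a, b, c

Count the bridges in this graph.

3

The edges on the cycle f-b-c-f are not bridges since each lies on that cycle.
But removing c-d disconnects c from d; removing a-e disconnects a from e; removing f-a disconnects f from a — these are bridges.
That makes 3 bridges.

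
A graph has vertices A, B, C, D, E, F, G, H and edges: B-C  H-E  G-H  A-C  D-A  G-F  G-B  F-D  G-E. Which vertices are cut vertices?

G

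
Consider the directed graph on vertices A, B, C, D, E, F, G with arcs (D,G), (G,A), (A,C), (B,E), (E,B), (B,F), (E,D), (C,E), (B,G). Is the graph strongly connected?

No

There is no directed path from F to B, so the graph is not strongly connected.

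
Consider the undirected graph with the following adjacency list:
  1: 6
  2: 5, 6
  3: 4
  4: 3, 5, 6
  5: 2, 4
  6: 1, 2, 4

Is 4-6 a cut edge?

After removing 4-6, the path 4-5-2-6 still connects them, so the edge is not a bridge.

No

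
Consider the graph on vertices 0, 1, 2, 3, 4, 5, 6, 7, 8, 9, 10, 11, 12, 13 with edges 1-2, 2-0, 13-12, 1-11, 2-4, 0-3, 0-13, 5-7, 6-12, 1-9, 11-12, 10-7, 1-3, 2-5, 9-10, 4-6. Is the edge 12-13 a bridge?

No

After removing 12-13, the path 12-6-4-2-0-13 still connects them, so the edge is not a bridge.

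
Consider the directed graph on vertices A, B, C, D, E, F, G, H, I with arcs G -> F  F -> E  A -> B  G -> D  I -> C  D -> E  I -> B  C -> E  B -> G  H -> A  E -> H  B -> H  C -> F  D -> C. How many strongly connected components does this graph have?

{A, B, C, D, E, F, G, H} are all mutually reachable — one SCC of size 8.
{I} is an SCC by itself.
That gives 2 strongly connected components.

2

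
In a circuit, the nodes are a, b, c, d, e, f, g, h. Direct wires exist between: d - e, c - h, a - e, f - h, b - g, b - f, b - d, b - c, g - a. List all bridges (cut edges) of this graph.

none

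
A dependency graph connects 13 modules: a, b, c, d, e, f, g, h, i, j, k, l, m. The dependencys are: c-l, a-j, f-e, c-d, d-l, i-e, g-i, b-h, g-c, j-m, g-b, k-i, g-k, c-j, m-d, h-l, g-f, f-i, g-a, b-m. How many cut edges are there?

The edges on the cycle g-a-j-m-b-g are not bridges since each lies on that cycle.
Every edge lies on some cycle, so there are no bridges.

0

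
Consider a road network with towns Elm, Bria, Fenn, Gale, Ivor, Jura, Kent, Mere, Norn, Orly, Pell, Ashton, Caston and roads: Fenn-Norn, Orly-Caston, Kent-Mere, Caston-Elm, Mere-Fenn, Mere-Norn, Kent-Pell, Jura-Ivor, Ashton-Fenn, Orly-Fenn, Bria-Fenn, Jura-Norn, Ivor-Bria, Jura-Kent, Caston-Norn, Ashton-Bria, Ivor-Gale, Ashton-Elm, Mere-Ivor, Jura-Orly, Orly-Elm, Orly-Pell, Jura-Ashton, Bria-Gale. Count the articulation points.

0

Removing Fenn, for instance, still leaves 1 component. No single vertex removal increases the component count — the graph has no articulation points.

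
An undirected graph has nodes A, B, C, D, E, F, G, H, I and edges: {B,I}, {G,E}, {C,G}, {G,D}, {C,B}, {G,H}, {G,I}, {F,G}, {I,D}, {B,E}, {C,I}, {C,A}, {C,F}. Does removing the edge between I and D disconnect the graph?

After removing I—D, the path I-G-D still connects them, so the edge is not a bridge.

No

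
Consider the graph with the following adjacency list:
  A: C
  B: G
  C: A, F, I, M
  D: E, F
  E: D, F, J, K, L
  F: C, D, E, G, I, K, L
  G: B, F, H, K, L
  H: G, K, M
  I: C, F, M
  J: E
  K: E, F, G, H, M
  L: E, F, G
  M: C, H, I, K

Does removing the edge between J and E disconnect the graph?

Removing J-E leaves no path between J and E: the component count goes from 1 to 2. So it is a bridge.

Yes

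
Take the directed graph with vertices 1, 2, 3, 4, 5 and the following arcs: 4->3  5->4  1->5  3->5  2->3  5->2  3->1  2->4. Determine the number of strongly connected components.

{1, 2, 3, 4, 5} are all mutually reachable — one SCC of size 5.
That gives 1 strongly connected component.

1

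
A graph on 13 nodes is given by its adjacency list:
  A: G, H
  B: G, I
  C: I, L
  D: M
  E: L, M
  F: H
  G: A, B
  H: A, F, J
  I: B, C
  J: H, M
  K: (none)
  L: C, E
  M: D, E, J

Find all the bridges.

D-M, F-H

The edges on the cycle E-M-J-H-A-G-B-I-C-L-E are not bridges since each lies on that cycle.
But removing M-D disconnects M from D; removing F-H disconnects F from H — these are bridges.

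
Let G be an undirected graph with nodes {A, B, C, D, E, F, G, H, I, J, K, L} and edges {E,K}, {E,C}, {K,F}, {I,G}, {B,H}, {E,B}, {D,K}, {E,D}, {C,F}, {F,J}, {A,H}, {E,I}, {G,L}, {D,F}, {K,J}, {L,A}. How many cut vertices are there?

Removing E increases the component count from 1 to 2, so E is a cut vertex.
By contrast removing F leaves 1 component; it is not a cut vertex. No other vertex is a cut vertex either.

1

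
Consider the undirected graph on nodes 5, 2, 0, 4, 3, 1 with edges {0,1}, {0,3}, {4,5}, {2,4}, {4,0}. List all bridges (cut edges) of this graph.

0-1, 0-3, 0-4, 2-4, 4-5

removing 4–2 disconnects 4 from 2; removing 0–3 disconnects 0 from 3; removing 4–0 disconnects 4 from 0; removing 1–0 disconnects 1 from 0 — these are bridges.
In total 5 edges are bridges.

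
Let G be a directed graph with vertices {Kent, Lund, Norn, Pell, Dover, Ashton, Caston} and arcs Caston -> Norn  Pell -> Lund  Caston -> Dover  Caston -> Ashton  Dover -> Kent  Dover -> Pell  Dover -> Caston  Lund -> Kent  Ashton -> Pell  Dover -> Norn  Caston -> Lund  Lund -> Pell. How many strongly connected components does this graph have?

5

{Dover, Caston} are all mutually reachable — one SCC of size 2.
{Lund, Pell} are all mutually reachable — one SCC of size 2.
{Ashton} is an SCC by itself.
{Norn} is an SCC by itself.
{Kent} is an SCC by itself.
That gives 5 strongly connected components.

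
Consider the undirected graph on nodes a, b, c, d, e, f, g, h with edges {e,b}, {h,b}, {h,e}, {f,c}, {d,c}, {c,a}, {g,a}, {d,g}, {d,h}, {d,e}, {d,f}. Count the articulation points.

1

Removing d increases the component count from 1 to 2, so d is a cut vertex.
By contrast removing c leaves 1 component; it is not a cut vertex. No other vertex is a cut vertex either.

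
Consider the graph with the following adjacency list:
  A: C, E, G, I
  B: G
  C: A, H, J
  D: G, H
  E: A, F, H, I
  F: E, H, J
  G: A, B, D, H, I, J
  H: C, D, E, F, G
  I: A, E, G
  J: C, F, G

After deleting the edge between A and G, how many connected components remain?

1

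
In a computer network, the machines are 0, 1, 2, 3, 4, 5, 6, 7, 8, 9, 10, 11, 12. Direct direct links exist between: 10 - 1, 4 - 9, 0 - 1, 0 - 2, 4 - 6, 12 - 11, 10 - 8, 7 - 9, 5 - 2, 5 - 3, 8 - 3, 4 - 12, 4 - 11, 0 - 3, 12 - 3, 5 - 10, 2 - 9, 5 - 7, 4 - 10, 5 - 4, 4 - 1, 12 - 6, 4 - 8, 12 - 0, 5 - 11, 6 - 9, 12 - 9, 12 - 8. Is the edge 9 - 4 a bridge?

No

After removing 9 - 4, the path 9-12-4 still connects them, so the edge is not a bridge.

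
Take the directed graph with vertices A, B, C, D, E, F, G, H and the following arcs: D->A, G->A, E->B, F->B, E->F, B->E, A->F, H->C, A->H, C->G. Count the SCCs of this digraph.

{A, C, G, H} are all mutually reachable — one SCC of size 4.
{B, E, F} are all mutually reachable — one SCC of size 3.
{D} is an SCC by itself.
That gives 3 strongly connected components.

3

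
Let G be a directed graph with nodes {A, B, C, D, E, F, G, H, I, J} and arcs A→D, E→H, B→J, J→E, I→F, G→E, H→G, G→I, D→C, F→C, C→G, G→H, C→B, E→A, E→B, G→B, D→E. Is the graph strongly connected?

From B we can reach every vertex (A, B, C, D, E, F, G, H, I, J), and every vertex can reach B (A, B, C, D, E, F, G, H, I, J). So the whole graph is one strongly connected component.

Yes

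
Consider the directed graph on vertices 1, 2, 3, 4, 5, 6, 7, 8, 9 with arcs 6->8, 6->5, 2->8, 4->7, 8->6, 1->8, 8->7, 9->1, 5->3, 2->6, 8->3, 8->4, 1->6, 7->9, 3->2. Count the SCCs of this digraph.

1

{1, 2, 3, 4, 5, 6, 7, 8, 9} are all mutually reachable — one SCC of size 9.
That gives 1 strongly connected component.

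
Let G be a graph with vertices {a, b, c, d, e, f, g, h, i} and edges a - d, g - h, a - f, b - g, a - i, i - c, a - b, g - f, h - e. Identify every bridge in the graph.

The edges on the cycle a-b-g-f-a are not bridges since each lies on that cycle.
But removing g - h disconnects g from h; removing a - i disconnects a from i; removing h - e disconnects h from e; removing a - d disconnects a from d — these are bridges.
In total 5 edges are bridges.

a-d, a-i, c-i, e-h, g-h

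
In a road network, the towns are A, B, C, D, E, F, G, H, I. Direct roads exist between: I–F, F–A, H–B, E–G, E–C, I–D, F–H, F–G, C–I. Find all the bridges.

A-F, B-H, D-I, F-H

The edges on the cycle E-C-I-F-G-E are not bridges since each lies on that cycle.
But removing B–H disconnects B from H; removing F–A disconnects F from A; removing I–D disconnects I from D; removing F–H disconnects F from H — these are bridges.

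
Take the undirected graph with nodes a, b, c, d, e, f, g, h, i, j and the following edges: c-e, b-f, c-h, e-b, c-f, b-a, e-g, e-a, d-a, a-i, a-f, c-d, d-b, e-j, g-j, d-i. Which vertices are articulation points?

Removing c increases the component count from 1 to 2, so c is a cut vertex.
Removing e increases the component count from 1 to 2, so e is a cut vertex.
By contrast removing h leaves 1 component; it is not a cut vertex. No other vertex is a cut vertex either.

c, e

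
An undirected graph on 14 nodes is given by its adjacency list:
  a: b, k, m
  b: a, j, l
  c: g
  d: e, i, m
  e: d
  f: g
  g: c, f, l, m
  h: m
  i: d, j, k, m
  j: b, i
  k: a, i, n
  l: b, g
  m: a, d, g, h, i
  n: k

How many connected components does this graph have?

Starting from a we can reach a, b, c, d, e, f, g, h, i, j, k, l, m, n. That is one component of size 14.
Total: 1 component.

1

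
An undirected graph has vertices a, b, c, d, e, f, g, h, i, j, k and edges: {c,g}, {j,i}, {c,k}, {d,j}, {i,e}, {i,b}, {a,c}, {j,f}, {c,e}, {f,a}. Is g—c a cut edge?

Removing g—c leaves no path between g and c: the component count goes from 2 to 3. So it is a bridge.

Yes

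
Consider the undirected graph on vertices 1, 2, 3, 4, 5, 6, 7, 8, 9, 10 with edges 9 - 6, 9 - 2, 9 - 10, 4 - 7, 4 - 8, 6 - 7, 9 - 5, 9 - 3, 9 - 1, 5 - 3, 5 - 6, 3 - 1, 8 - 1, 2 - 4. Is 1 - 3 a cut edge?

After removing 1 - 3, the path 1-9-3 still connects them, so the edge is not a bridge.

No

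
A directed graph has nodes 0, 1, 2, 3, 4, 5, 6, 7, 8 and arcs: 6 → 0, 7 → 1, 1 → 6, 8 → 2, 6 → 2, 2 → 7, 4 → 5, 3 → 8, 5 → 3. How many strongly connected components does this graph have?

6

{1, 2, 6, 7} are all mutually reachable — one SCC of size 4.
{0} is an SCC by itself.
{8} is an SCC by itself.
{3} is an SCC by itself.
{4} is an SCC by itself.
(and 1 more singleton SCC)
That gives 6 strongly connected components.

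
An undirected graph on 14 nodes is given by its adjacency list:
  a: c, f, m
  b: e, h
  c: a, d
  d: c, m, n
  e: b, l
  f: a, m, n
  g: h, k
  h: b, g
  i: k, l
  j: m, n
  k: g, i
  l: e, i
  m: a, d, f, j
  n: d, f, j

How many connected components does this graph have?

Starting from a we can reach a, c, d, f, j, m, n. That is one component of size 7.
Starting from b we can reach b, e, g, h, i, k, l. That is one component of size 7.
Total: 2 components.

2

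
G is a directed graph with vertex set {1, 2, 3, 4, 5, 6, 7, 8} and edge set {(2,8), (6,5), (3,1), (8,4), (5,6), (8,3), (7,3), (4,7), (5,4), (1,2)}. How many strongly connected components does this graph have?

2

{1, 2, 3, 4, 7, 8} are all mutually reachable — one SCC of size 6.
{5, 6} are all mutually reachable — one SCC of size 2.
That gives 2 strongly connected components.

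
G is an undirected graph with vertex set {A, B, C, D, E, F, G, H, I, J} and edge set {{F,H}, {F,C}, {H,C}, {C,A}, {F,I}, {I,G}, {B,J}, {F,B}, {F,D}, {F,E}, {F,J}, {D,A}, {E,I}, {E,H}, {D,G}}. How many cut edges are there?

0

The edges on the cycle F-B-J-F are not bridges since each lies on that cycle.
Every edge lies on some cycle, so there are no bridges.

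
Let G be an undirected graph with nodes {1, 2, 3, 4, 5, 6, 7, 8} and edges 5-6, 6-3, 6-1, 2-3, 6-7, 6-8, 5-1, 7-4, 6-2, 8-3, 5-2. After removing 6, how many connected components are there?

With 6 gone, the remaining components are: {4, 7}; {1, 2, 3, 5, 8}.
That is 2 components.

2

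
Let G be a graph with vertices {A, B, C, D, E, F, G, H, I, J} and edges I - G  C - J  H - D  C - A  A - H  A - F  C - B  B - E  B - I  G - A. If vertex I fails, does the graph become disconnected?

Deleting I leaves 1 component (was 1) (its neighbors B, G remain connected to each other), so I is not a cut vertex.

No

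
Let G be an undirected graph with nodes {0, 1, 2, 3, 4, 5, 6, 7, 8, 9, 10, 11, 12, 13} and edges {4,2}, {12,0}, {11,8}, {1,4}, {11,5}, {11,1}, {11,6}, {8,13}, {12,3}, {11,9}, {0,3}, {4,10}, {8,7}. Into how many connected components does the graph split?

Starting from 0 we can reach 0, 3, 12. That is one component of size 3.
Starting from 1 we can reach 1, 2, 4, 5, 6, 7, 8, 9, 10, 11, 13. That is one component of size 11.
Total: 2 components.

2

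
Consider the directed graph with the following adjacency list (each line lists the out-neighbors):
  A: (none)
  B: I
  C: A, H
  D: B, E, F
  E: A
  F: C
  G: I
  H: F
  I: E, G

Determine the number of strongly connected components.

6

{C, F, H} are all mutually reachable — one SCC of size 3.
{G, I} are all mutually reachable — one SCC of size 2.
{B} is an SCC by itself.
{A} is an SCC by itself.
{D} is an SCC by itself.
(and 1 more singleton SCC)
That gives 6 strongly connected components.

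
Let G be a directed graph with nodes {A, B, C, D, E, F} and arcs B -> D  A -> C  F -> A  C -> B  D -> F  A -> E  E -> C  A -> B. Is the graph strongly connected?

Yes

From C we can reach every vertex (A, B, C, D, E, F), and every vertex can reach C (A, B, C, D, E, F). So the whole graph is one strongly connected component.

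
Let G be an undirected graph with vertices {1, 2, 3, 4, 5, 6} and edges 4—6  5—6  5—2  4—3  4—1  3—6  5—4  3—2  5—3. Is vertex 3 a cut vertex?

No

Deleting 3 leaves 1 component (was 1) (its neighbors 2, 4, 5, 6 remain connected to each other), so 3 is not a cut vertex.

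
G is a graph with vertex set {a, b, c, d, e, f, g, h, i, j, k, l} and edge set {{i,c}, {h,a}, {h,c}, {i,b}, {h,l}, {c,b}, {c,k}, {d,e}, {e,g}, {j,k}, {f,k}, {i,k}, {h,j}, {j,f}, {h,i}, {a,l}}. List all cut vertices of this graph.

Removing e increases the component count from 2 to 3, so e is a cut vertex.
Removing h increases the component count from 2 to 3, so h is a cut vertex.
By contrast removing c leaves 2 components; it is not a cut vertex. No other vertex is a cut vertex either.

e, h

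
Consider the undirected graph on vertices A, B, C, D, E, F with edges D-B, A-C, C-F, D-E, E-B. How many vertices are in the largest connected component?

3

Starting from A we can reach A, C, F. That is one component of size 3.
Starting from B we can reach B, D, E. That is one component of size 3.
The largest has 3 vertices.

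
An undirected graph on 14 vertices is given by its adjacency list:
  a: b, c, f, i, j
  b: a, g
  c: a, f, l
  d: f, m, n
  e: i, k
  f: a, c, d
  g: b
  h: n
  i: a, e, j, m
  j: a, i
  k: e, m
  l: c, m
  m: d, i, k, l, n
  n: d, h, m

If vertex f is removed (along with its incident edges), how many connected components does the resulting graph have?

With f gone, the remaining components are: {a, b, c, d, e, g, h, i, j, k, l, m, n}.
That is 1 component.

1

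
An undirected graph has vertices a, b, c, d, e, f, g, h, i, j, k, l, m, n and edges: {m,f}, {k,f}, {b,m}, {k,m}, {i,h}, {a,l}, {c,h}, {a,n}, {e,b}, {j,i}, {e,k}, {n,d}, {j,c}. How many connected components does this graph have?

4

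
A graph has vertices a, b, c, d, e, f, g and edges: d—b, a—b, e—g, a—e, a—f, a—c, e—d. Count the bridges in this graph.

3

The edges on the cycle a-e-d-b-a are not bridges since each lies on that cycle.
But removing g—e disconnects g from e; removing a—f disconnects a from f; removing a—c disconnects a from c — these are bridges.
That makes 3 bridges.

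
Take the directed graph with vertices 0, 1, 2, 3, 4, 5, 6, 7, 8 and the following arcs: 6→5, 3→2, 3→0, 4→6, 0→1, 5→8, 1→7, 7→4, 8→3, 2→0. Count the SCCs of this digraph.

1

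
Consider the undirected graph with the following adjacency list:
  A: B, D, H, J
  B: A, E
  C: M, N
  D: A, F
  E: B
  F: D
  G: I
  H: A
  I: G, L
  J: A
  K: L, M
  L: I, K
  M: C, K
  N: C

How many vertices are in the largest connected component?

Starting from C we can reach C, G, I, K, L, M, N. That is one component of size 7.
Starting from A we can reach A, B, D, E, F, H, J. That is one component of size 7.
The largest has 7 vertices.

7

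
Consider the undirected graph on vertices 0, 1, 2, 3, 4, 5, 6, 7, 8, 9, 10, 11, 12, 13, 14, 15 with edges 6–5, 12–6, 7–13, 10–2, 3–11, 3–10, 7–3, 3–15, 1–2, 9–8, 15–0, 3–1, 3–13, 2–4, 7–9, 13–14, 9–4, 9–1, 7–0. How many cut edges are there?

The edges on the cycle 7-3-15-0-7 are not bridges since each lies on that cycle.
But removing 3–11 disconnects 3 from 11; removing 12–6 disconnects 12 from 6; removing 13–14 disconnects 13 from 14; removing 6–5 disconnects 6 from 5 — these are bridges.
In total 5 edges are bridges.

5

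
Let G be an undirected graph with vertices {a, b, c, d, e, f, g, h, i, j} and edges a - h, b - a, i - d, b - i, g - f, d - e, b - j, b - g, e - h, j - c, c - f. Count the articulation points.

1

Removing b increases the component count from 1 to 2, so b is a cut vertex.
By contrast removing e leaves 1 component; it is not a cut vertex. No other vertex is a cut vertex either.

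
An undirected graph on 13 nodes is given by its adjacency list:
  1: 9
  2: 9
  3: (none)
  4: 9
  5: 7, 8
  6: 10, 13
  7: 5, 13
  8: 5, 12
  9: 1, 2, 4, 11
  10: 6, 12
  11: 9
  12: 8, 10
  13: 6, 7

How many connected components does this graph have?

3 is isolated — a component by itself.
Starting from 1 we can reach 1, 2, 4, 9, 11. That is one component of size 5.
Starting from 5 we can reach 5, 6, 7, 8, 10, 12, 13. That is one component of size 7.
Total: 3 components.

3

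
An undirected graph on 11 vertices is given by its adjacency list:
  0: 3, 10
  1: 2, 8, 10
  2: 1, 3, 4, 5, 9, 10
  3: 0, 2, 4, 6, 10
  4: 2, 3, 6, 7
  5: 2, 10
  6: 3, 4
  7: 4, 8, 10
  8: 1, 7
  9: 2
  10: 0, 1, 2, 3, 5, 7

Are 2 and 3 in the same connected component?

Yes

From 2 we can reach 0, 1, 2, 3, 4, 5, 6, 7, 8, 9, 10, which includes 3.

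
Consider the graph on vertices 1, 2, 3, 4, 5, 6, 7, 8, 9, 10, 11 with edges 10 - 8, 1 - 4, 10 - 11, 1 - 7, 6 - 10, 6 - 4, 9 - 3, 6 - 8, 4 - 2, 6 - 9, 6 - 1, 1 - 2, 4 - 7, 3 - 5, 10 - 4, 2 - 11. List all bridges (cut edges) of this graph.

3-5, 3-9, 6-9

The edges on the cycle 6-1-7-4-10-6 are not bridges since each lies on that cycle.
But removing 9 - 3 disconnects 9 from 3; removing 6 - 9 disconnects 6 from 9; removing 5 - 3 disconnects 5 from 3 — these are bridges.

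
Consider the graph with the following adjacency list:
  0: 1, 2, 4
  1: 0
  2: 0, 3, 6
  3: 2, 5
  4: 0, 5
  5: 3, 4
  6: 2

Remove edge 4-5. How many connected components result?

1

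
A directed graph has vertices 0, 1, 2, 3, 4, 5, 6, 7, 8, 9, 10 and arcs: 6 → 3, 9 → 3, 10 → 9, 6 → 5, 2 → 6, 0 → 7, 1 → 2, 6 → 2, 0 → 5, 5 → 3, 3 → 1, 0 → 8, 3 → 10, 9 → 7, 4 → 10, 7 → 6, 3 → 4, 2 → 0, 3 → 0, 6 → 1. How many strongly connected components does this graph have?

2

{0, 1, 2, 3, 4, 5, 6, 7, 9, 10} are all mutually reachable — one SCC of size 10.
{8} is an SCC by itself.
That gives 2 strongly connected components.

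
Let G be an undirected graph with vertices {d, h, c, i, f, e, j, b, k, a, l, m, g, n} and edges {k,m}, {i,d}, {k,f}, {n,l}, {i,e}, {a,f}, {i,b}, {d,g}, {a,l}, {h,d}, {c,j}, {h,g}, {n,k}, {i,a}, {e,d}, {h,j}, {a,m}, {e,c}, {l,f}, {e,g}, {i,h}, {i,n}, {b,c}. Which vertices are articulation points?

i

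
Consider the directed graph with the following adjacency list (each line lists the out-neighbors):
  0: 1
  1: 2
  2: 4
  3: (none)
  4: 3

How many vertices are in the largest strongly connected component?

1

{0} is an SCC by itself.
{1} is an SCC by itself.
{3} is an SCC by itself.
{4} is an SCC by itself.
{2} is an SCC by itself.
The largest has 1 vertex.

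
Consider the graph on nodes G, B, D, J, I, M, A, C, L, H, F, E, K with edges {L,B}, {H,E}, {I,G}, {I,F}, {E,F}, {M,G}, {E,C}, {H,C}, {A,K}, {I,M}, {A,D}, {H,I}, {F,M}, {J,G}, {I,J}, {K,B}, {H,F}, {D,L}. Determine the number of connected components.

2

Starting from A we can reach A, B, D, K, L. That is one component of size 5.
Starting from C we can reach C, E, F, G, H, I, J, M. That is one component of size 8.
Total: 2 components.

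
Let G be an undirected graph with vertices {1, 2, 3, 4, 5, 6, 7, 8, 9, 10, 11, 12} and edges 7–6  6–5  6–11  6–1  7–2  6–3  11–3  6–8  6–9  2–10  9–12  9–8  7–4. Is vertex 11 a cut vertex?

Deleting 11 leaves 1 component (was 1) (its neighbors 3, 6 remain connected to each other), so 11 is not a cut vertex.

No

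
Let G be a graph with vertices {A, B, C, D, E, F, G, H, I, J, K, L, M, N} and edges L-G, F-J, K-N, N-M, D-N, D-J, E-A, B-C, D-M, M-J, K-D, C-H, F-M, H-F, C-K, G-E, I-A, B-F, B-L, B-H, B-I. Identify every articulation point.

B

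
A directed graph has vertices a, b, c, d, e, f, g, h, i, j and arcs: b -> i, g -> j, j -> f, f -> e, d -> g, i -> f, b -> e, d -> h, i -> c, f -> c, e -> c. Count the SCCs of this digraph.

{a} is an SCC by itself.
{c} is an SCC by itself.
{b} is an SCC by itself.
{j} is an SCC by itself.
{e} is an SCC by itself.
(and 5 more singleton SCCs)
That gives 10 strongly connected components.

10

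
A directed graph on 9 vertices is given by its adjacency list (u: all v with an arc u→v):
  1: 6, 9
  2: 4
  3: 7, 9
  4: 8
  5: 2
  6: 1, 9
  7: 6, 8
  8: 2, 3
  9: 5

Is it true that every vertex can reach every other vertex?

Yes

From 6 we can reach every vertex (1, 2, 3, 4, 5, 6, 7, 8, 9), and every vertex can reach 6 (1, 2, 3, 4, 5, 6, 7, 8, 9). So the whole graph is one strongly connected component.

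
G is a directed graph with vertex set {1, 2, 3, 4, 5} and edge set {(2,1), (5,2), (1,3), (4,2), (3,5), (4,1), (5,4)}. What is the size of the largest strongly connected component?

5

{1, 2, 3, 4, 5} are all mutually reachable — one SCC of size 5.
The largest has 5 vertices.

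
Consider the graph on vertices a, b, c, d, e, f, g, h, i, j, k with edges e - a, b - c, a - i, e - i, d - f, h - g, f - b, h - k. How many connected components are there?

j is isolated — a component by itself.
Starting from g we can reach g, h, k. That is one component of size 3.
Starting from a we can reach a, e, i. That is one component of size 3.
Starting from b we can reach b, c, d, f. That is one component of size 4.
Total: 4 components.

4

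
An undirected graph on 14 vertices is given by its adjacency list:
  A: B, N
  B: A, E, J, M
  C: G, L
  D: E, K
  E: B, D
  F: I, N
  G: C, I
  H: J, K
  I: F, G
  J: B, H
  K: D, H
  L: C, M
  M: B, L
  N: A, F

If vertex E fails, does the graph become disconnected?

Deleting E leaves 1 component (was 1) (its neighbors B, D remain connected to each other), so E is not a cut vertex.

No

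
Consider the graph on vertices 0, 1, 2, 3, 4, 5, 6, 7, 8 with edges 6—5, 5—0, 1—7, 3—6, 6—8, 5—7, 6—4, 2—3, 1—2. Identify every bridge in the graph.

The edges on the cycle 1-2-3-6-5-7-1 are not bridges since each lies on that cycle.
But removing 8—6 disconnects 8 from 6; removing 6—4 disconnects 6 from 4; removing 5—0 disconnects 5 from 0 — these are bridges.

0-5, 4-6, 6-8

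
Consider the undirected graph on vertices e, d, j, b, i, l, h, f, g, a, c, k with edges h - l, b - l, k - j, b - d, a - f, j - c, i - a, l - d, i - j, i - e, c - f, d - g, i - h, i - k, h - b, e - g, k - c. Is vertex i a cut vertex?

Deleting i raises the number of components from 1 to 2, so i is a cut vertex.

Yes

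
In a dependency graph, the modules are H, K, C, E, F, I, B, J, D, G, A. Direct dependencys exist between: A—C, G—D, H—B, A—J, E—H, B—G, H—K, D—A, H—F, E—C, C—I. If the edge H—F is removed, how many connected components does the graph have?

Before removal there is 1 component.
H—F is a bridge — removing it separates H's side from F's side.
After removal: 2 components.

2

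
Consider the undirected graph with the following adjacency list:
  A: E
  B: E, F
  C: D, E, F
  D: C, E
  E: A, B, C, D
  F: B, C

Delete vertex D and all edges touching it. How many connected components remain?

1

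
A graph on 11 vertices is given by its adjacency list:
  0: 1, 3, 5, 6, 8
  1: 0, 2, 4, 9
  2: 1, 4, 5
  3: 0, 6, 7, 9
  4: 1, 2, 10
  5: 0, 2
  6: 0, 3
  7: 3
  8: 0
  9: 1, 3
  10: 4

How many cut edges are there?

3

The edges on the cycle 5-2-4-1-0-5 are not bridges since each lies on that cycle.
But removing 8-0 disconnects 8 from 0; removing 4-10 disconnects 4 from 10; removing 3-7 disconnects 3 from 7 — these are bridges.
That makes 3 bridges.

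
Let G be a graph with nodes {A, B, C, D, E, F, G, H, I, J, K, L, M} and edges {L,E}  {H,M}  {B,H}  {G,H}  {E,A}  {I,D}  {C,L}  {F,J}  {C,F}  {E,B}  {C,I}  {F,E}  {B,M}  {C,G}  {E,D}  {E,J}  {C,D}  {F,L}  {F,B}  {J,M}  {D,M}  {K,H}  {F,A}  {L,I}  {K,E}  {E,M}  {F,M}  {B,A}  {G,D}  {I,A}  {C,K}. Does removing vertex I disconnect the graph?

No

Deleting I leaves 1 component (was 1) (its neighbors A, C, D, L remain connected to each other), so I is not a cut vertex.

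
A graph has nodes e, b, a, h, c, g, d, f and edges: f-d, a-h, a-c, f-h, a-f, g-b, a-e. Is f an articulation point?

Yes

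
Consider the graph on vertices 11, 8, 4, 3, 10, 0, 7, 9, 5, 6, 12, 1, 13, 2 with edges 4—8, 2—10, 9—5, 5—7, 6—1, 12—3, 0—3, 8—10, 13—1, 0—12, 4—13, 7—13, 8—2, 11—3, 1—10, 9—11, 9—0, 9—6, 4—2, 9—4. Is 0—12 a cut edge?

After removing 0—12, the path 0-3-12 still connects them, so the edge is not a bridge.

No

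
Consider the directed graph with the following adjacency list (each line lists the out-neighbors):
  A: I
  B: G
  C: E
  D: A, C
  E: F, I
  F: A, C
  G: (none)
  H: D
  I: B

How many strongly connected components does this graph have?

7

{C, E, F} are all mutually reachable — one SCC of size 3.
{I} is an SCC by itself.
{B} is an SCC by itself.
{G} is an SCC by itself.
{A} is an SCC by itself.
(and 2 more singleton SCCs)
That gives 7 strongly connected components.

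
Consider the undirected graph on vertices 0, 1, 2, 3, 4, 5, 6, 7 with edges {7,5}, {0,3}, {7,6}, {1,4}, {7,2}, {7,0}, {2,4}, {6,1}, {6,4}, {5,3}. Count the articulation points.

1

Removing 7 increases the component count from 1 to 2, so 7 is a cut vertex.
By contrast removing 0 leaves 1 component; it is not a cut vertex. No other vertex is a cut vertex either.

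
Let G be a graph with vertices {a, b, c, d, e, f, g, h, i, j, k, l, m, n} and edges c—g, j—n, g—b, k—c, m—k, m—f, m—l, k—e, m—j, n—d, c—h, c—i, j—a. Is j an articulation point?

Deleting j raises the number of components from 1 to 3, so j is a cut vertex.

Yes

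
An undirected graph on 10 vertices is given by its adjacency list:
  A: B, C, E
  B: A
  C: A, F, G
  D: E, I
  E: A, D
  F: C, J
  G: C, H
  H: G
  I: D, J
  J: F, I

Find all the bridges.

The edges on the cycle E-A-C-F-J-I-D-E are not bridges since each lies on that cycle.
But removing C-G disconnects C from G; removing A-B disconnects A from B; removing H-G disconnects H from G — these are bridges.

A-B, C-G, G-H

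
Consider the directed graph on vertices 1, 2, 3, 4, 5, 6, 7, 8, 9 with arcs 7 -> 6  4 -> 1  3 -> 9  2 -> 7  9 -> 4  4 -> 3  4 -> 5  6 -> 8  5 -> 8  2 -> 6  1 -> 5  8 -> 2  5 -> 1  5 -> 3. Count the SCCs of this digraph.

2

{1, 3, 4, 5, 9} are all mutually reachable — one SCC of size 5.
{2, 6, 7, 8} are all mutually reachable — one SCC of size 4.
That gives 2 strongly connected components.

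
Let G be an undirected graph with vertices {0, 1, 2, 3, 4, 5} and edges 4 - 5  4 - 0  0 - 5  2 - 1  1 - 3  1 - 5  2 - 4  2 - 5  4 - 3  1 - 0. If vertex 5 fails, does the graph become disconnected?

Deleting 5 leaves 1 component (was 1) (its neighbors 0, 1, 2, 4 remain connected to each other), so 5 is not a cut vertex.

No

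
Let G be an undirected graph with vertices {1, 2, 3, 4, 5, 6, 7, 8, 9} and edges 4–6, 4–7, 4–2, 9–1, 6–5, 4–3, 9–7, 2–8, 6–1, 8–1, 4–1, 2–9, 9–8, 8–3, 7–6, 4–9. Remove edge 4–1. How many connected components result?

4 and 1 are still connected via 4-9-1, so the component count stays at 1.

1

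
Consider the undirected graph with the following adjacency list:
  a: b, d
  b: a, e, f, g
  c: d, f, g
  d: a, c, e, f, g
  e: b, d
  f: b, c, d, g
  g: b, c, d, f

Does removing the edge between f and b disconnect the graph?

No

After removing f-b, the path f-g-b still connects them, so the edge is not a bridge.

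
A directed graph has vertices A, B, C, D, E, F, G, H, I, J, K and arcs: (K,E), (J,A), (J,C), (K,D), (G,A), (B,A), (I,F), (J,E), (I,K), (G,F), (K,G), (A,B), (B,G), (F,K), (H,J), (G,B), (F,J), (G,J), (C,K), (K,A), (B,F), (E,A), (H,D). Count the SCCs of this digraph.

4

{A, B, C, E, F, G, J, K} are all mutually reachable — one SCC of size 8.
{D} is an SCC by itself.
{I} is an SCC by itself.
{H} is an SCC by itself.
That gives 4 strongly connected components.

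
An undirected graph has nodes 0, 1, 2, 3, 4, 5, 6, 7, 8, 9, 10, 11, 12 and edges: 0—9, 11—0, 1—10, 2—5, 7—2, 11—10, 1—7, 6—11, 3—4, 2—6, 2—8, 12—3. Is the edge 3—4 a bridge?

Removing 3—4 leaves no path between 3 and 4: the component count goes from 2 to 3. So it is a bridge.

Yes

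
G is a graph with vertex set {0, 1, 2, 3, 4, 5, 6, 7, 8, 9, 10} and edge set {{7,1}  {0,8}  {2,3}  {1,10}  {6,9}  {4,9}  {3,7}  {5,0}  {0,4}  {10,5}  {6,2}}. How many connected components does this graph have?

1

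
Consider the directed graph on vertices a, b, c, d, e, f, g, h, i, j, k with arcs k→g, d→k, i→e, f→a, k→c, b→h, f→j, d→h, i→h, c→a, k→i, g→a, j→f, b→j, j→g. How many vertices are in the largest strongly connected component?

2

{f, j} are all mutually reachable — one SCC of size 2.
{a} is an SCC by itself.
{h} is an SCC by itself.
{c} is an SCC by itself.
{g} is an SCC by itself.
(and 5 more singleton SCCs)
The largest has 2 vertices.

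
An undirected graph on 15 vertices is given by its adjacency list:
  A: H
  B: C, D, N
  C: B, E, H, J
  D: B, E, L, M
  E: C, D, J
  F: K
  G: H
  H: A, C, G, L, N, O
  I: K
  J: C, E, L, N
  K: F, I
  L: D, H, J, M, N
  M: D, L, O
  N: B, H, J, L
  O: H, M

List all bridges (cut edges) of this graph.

The edges on the cycle N-B-C-E-D-L-N are not bridges since each lies on that cycle.
But removing K-F disconnects K from F; removing I-K disconnects I from K; removing A-H disconnects A from H; removing H-G disconnects H from G — these are bridges.

A-H, F-K, G-H, I-K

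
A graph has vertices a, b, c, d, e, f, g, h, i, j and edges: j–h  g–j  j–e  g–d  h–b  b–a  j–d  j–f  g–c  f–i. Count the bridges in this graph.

7

The edges on the cycle g-j-d-g are not bridges since each lies on that cycle.
But removing a–b disconnects a from b; removing c–g disconnects c from g; removing f–j disconnects f from j; removing i–f disconnects i from f — these are bridges.
In total 7 edges are bridges.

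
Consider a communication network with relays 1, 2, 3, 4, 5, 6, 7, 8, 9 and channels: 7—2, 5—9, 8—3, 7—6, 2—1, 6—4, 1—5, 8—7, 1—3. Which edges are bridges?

1-5, 4-6, 5-9, 6-7

The edges on the cycle 8-7-2-1-3-8 are not bridges since each lies on that cycle.
But removing 7—6 disconnects 7 from 6; removing 4—6 disconnects 4 from 6; removing 1—5 disconnects 1 from 5; removing 5—9 disconnects 5 from 9 — these are bridges.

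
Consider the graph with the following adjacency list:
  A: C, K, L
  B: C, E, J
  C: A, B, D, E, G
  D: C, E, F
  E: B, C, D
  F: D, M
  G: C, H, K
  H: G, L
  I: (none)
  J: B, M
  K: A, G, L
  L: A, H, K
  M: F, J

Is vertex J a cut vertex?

Deleting J leaves 2 components (was 2), so J is not a cut vertex.

No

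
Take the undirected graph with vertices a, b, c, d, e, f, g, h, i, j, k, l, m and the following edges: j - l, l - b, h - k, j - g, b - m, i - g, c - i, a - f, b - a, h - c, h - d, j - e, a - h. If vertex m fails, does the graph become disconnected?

No

Deleting m leaves 1 component (was 1), so m is not a cut vertex.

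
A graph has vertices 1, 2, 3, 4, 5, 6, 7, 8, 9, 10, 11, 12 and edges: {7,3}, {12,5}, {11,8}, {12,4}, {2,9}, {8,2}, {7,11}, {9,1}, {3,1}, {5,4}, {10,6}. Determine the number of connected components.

3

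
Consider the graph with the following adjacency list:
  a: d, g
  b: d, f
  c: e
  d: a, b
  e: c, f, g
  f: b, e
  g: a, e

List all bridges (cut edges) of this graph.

The edges on the cycle a-d-b-f-e-g-a are not bridges since each lies on that cycle.
But removing e-c disconnects e from c — this is a bridge.

c-e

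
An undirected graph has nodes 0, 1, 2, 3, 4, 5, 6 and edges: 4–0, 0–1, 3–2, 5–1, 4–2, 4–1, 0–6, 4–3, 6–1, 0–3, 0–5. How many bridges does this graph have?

0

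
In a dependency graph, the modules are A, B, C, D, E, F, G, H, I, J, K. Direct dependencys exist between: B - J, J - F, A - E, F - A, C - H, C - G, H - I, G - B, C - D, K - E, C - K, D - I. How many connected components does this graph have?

1

Starting from A we can reach A, B, C, D, E, F, G, H, I, J, K. That is one component of size 11.
Total: 1 component.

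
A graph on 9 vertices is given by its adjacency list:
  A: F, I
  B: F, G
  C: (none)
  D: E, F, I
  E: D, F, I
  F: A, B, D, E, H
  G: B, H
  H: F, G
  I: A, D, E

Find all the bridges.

none

The edges on the cycle F-H-G-B-F are not bridges since each lies on that cycle.
Every edge lies on some cycle, so there are no bridges.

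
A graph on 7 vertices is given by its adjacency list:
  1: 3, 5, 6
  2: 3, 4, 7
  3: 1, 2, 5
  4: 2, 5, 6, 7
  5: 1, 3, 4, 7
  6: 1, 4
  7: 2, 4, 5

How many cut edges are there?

The edges on the cycle 4-5-7-2-4 are not bridges since each lies on that cycle.
Every edge lies on some cycle, so there are no bridges.

0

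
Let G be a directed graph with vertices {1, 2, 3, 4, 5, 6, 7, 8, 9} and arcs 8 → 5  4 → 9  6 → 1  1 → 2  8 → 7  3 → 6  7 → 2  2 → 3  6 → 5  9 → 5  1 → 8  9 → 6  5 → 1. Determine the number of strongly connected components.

{1, 2, 3, 5, 6, 7, 8} are all mutually reachable — one SCC of size 7.
{4} is an SCC by itself.
{9} is an SCC by itself.
That gives 3 strongly connected components.

3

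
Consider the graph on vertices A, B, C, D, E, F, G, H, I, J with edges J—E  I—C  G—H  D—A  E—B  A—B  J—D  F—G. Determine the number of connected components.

Starting from C we can reach C, I. That is one component of size 2.
Starting from F we can reach F, G, H. That is one component of size 3.
Starting from A we can reach A, B, D, E, J. That is one component of size 5.
Total: 3 components.

3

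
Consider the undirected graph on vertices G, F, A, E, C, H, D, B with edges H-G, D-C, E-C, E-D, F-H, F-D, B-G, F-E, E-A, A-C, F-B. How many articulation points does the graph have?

Removing F increases the component count from 1 to 2, so F is a cut vertex.
By contrast removing C leaves 1 component; it is not a cut vertex. No other vertex is a cut vertex either.

1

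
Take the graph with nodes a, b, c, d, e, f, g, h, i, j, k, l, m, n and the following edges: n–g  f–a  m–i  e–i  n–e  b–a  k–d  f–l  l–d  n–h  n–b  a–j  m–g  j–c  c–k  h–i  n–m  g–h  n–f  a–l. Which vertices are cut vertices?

n

Removing n increases the component count from 1 to 2, so n is a cut vertex.
By contrast removing a leaves 1 component; it is not a cut vertex. No other vertex is a cut vertex either.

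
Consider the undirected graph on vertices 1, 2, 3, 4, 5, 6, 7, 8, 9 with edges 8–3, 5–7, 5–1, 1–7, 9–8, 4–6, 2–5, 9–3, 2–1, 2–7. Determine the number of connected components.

3

Starting from 4 we can reach 4, 6. That is one component of size 2.
Starting from 3 we can reach 3, 8, 9. That is one component of size 3.
Starting from 1 we can reach 1, 2, 5, 7. That is one component of size 4.
Total: 3 components.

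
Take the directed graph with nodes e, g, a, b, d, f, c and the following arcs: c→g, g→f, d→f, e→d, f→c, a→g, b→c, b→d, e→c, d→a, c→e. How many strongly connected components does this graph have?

2

{a, c, d, e, f, g} are all mutually reachable — one SCC of size 6.
{b} is an SCC by itself.
That gives 2 strongly connected components.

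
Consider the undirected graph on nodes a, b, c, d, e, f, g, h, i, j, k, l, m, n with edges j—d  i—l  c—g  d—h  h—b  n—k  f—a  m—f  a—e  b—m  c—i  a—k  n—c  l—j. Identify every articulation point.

a, c

Removing a increases the component count from 1 to 2, so a is a cut vertex.
Removing c increases the component count from 1 to 2, so c is a cut vertex.
By contrast removing b leaves 1 component; it is not a cut vertex. No other vertex is a cut vertex either.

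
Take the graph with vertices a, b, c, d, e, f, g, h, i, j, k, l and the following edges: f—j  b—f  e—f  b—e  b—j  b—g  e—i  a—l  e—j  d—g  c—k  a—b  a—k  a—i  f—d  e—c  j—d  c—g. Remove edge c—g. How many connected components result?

c and g are still connected via c-e-b-g, so the component count stays at 2.

2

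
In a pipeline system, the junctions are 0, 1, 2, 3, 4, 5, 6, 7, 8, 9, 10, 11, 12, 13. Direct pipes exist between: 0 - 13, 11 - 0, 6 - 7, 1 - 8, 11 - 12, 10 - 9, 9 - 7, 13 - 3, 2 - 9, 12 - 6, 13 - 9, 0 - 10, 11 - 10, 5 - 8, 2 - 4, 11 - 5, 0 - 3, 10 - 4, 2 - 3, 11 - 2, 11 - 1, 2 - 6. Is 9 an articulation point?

Deleting 9 leaves 1 component (was 1) (its neighbors 2, 7, 10, 13 remain connected to each other), so 9 is not a cut vertex.

No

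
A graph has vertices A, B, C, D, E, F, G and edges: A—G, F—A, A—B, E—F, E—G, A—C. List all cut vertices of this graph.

A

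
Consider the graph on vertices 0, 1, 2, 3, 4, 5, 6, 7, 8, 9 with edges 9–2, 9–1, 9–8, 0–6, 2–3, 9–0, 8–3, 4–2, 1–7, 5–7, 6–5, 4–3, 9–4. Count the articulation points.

Removing 9 increases the component count from 1 to 2, so 9 is a cut vertex.
By contrast removing 2 leaves 1 component; it is not a cut vertex. No other vertex is a cut vertex either.

1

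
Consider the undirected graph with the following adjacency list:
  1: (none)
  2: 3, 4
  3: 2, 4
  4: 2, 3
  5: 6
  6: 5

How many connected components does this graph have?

3

1 is isolated — a component by itself.
Starting from 5 we can reach 5, 6. That is one component of size 2.
Starting from 2 we can reach 2, 3, 4. That is one component of size 3.
Total: 3 components.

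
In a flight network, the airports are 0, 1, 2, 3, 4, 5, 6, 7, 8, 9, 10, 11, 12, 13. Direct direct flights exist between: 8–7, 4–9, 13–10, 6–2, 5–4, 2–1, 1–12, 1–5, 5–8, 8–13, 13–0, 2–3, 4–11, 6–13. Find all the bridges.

0-13, 1-12, 10-13, 11-4, 2-3, 4-5, 4-9, 7-8

The edges on the cycle 6-2-1-5-8-13-6 are not bridges since each lies on that cycle.
But removing 7–8 disconnects 7 from 8; removing 9–4 disconnects 9 from 4; removing 1–12 disconnects 1 from 12; removing 5–4 disconnects 5 from 4 — these are bridges.
In total 8 edges are bridges.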